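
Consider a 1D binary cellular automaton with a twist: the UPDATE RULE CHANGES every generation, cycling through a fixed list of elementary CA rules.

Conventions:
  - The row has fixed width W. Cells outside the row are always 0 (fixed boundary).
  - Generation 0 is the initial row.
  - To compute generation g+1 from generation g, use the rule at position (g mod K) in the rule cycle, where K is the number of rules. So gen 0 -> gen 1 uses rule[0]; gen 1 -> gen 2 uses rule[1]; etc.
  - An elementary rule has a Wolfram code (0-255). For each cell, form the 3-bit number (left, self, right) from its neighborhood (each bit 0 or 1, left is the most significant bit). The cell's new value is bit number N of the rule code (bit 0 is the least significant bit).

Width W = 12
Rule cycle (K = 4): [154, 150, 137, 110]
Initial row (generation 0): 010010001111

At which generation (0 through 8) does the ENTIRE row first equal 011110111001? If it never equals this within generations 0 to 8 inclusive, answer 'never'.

Gen 0: 010010001111
Gen 1 (rule 154): 101101011110
Gen 2 (rule 150): 100001001101
Gen 3 (rule 137): 001100001000
Gen 4 (rule 110): 011100011000
Gen 5 (rule 154): 111010110100
Gen 6 (rule 150): 010010000110
Gen 7 (rule 137): 000000110100
Gen 8 (rule 110): 000001111100

Answer: never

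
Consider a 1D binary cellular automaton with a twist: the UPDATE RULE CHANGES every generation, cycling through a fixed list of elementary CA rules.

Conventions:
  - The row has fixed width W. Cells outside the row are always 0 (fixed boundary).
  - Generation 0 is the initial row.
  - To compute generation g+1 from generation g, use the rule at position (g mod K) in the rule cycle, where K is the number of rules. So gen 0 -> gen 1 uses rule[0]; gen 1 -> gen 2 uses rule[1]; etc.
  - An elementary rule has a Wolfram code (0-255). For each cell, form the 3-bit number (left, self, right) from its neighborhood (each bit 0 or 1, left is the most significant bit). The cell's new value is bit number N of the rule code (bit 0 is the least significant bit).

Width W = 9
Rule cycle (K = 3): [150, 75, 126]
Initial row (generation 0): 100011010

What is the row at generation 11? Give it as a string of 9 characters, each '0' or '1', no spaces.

Gen 0: 100011010
Gen 1 (rule 150): 110100011
Gen 2 (rule 75): 110001111
Gen 3 (rule 126): 111011001
Gen 4 (rule 150): 010000111
Gen 5 (rule 75): 100111101
Gen 6 (rule 126): 111100111
Gen 7 (rule 150): 011011010
Gen 8 (rule 75): 111011000
Gen 9 (rule 126): 101111100
Gen 10 (rule 150): 100111010
Gen 11 (rule 75): 001101000

Answer: 001101000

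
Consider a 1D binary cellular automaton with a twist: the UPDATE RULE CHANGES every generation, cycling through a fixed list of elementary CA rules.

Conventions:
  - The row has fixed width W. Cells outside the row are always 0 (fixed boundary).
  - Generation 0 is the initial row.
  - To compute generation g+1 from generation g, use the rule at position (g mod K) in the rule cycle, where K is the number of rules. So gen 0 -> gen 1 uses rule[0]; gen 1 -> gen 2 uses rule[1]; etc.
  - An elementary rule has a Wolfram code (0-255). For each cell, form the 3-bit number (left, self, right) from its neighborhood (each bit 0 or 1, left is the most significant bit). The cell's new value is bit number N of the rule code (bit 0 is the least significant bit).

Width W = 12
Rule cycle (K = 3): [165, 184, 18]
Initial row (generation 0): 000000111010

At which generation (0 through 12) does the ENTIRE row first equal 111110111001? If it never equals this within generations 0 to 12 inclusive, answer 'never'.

Answer: 7

Derivation:
Gen 0: 000000111010
Gen 1 (rule 165): 111110010110
Gen 2 (rule 184): 111101001101
Gen 3 (rule 18): 000000110000
Gen 4 (rule 165): 111110000111
Gen 5 (rule 184): 111101000110
Gen 6 (rule 18): 000000101001
Gen 7 (rule 165): 111110111001
Gen 8 (rule 184): 111101110100
Gen 9 (rule 18): 000000000010
Gen 10 (rule 165): 111111111010
Gen 11 (rule 184): 111111110101
Gen 12 (rule 18): 000000000000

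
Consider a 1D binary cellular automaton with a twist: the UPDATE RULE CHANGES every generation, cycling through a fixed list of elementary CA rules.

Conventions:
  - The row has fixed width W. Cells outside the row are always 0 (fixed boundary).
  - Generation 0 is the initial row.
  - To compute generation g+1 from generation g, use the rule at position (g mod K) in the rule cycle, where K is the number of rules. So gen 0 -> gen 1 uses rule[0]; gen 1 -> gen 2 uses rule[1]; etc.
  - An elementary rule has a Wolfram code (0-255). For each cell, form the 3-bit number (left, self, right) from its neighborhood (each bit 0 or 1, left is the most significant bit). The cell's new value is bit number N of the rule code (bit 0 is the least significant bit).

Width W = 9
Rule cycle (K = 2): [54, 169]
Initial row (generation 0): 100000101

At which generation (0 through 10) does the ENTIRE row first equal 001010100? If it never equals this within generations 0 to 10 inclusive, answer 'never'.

Gen 0: 100000101
Gen 1 (rule 54): 110001111
Gen 2 (rule 169): 100101110
Gen 3 (rule 54): 111110001
Gen 4 (rule 169): 111100100
Gen 5 (rule 54): 000011110
Gen 6 (rule 169): 111011100
Gen 7 (rule 54): 000100010
Gen 8 (rule 169): 110001000
Gen 9 (rule 54): 001011100
Gen 10 (rule 169): 100111001

Answer: never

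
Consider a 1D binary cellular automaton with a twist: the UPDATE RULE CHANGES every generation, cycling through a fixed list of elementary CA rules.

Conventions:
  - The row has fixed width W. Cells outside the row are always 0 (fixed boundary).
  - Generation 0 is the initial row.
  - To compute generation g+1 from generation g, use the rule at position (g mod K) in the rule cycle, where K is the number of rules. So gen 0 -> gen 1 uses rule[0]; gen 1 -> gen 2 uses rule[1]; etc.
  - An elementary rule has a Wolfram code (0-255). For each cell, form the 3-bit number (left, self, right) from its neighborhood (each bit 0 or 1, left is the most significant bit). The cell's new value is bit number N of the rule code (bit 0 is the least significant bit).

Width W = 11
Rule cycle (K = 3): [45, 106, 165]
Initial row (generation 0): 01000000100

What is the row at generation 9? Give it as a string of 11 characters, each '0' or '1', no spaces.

Answer: 00001100001

Derivation:
Gen 0: 01000000100
Gen 1 (rule 45): 01011110101
Gen 2 (rule 106): 10110011010
Gen 3 (rule 165): 11000000110
Gen 4 (rule 45): 10011110100
Gen 5 (rule 106): 00110011000
Gen 6 (rule 165): 10000000011
Gen 7 (rule 45): 10111111010
Gen 8 (rule 106): 01100001100
Gen 9 (rule 165): 00001100001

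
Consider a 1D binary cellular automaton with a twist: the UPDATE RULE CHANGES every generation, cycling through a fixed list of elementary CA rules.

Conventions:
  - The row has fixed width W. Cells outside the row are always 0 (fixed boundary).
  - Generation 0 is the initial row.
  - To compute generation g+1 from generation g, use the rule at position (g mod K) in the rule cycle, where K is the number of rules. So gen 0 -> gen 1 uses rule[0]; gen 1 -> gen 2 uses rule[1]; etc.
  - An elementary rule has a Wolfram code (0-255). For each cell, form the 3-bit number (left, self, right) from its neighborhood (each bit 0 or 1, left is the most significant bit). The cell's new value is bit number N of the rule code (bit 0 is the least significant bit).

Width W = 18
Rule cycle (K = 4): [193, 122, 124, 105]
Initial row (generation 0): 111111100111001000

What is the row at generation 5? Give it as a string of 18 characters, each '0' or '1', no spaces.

Answer: 000000000000011000

Derivation:
Gen 0: 111111100111001000
Gen 1 (rule 193): 011111100011000011
Gen 2 (rule 122): 110000110111100111
Gen 3 (rule 124): 111000111100110101
Gen 4 (rule 105): 101010100100111010
Gen 5 (rule 193): 000000000000011000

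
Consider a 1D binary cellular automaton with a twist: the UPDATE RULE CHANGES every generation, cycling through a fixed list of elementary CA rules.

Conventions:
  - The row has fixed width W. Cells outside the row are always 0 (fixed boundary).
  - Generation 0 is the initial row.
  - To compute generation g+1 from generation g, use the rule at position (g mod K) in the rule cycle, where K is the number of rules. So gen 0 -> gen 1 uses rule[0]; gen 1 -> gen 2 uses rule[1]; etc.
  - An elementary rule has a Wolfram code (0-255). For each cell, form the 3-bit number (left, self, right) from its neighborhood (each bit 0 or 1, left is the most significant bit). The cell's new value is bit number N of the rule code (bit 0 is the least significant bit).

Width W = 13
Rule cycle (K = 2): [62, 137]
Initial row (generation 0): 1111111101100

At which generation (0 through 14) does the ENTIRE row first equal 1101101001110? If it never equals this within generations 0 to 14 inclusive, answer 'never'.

Gen 0: 1111111101100
Gen 1 (rule 62): 1000000011010
Gen 2 (rule 137): 0011111010000
Gen 3 (rule 62): 0110000111000
Gen 4 (rule 137): 0100110110011
Gen 5 (rule 62): 1111101101110
Gen 6 (rule 137): 1111001001100
Gen 7 (rule 62): 1000111111010
Gen 8 (rule 137): 0010111110000
Gen 9 (rule 62): 0111100001000
Gen 10 (rule 137): 0111001100011
Gen 11 (rule 62): 1100111010110
Gen 12 (rule 137): 1000110000100
Gen 13 (rule 62): 1101101001110
Gen 14 (rule 137): 1001000001100

Answer: 13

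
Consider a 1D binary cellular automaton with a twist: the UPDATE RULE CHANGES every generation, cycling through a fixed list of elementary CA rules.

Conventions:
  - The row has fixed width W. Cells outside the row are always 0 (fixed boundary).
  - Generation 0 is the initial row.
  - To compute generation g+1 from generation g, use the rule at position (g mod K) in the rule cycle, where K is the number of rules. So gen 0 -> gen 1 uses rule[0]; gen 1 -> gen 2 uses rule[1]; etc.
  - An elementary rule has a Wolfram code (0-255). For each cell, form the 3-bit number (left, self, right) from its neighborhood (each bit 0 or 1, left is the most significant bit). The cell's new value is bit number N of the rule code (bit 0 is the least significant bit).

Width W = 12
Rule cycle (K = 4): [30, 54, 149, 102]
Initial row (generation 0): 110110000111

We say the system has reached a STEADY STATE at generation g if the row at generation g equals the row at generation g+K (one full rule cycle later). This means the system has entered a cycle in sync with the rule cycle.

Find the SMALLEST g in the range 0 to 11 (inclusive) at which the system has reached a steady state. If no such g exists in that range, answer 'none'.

Answer: none

Derivation:
Gen 0: 110110000111
Gen 1 (rule 30): 100101001100
Gen 2 (rule 54): 111111110010
Gen 3 (rule 149): 011111101011
Gen 4 (rule 102): 100000111101
Gen 5 (rule 30): 110001100001
Gen 6 (rule 54): 001010010011
Gen 7 (rule 149): 101011011000
Gen 8 (rule 102): 111101101000
Gen 9 (rule 30): 100001001100
Gen 10 (rule 54): 110011110010
Gen 11 (rule 149): 001001101011
Gen 12 (rule 102): 011010111101
Gen 13 (rule 30): 110010100001
Gen 14 (rule 54): 001111110011
Gen 15 (rule 149): 100111101000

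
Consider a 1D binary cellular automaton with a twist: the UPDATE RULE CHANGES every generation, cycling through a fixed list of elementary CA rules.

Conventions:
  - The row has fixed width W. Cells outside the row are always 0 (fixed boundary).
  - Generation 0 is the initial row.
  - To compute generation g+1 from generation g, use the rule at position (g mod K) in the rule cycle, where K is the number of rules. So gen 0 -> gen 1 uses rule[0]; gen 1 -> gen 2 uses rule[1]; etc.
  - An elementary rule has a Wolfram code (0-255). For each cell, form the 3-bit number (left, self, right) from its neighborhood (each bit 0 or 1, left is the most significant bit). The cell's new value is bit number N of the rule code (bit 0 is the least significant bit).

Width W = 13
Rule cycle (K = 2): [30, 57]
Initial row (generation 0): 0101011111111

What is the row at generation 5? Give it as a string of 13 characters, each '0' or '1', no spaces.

Answer: 1101010100000

Derivation:
Gen 0: 0101011111111
Gen 1 (rule 30): 1101010000000
Gen 2 (rule 57): 1010101111111
Gen 3 (rule 30): 1010101000000
Gen 4 (rule 57): 0101010111111
Gen 5 (rule 30): 1101010100000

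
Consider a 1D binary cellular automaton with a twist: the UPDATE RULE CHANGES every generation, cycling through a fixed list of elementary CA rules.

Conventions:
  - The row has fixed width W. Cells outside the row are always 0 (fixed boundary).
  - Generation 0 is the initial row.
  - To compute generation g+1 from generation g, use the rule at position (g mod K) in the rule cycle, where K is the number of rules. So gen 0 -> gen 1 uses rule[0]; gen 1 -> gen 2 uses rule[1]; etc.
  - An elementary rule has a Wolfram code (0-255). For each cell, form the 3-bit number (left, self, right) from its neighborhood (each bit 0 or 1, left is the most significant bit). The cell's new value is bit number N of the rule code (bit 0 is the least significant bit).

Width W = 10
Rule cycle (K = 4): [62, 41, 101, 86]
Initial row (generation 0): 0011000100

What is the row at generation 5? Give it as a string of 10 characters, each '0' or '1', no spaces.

Answer: 1101111111

Derivation:
Gen 0: 0011000100
Gen 1 (rule 62): 0110101110
Gen 2 (rule 41): 0101011000
Gen 3 (rule 101): 0111101011
Gen 4 (rule 86): 1000101001
Gen 5 (rule 62): 1101111111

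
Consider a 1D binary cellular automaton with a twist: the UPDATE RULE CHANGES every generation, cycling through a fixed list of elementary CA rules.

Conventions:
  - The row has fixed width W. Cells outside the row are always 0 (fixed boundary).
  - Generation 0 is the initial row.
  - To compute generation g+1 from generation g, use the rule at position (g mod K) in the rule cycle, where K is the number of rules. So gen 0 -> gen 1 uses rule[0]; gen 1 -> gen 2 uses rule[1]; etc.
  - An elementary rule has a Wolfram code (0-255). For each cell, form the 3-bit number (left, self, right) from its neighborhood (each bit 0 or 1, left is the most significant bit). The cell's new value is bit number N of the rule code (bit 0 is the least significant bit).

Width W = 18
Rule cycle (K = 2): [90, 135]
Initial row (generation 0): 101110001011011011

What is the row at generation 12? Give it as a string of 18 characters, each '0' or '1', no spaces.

Gen 0: 101110001011011011
Gen 1 (rule 90): 001011010011011011
Gen 2 (rule 135): 111000010100000000
Gen 3 (rule 90): 101100100010000000
Gen 4 (rule 135): 100001101110111111
Gen 5 (rule 90): 010011101010100001
Gen 6 (rule 135): 110101001010101111
Gen 7 (rule 90): 110000110000001001
Gen 8 (rule 135): 000111000111111011
Gen 9 (rule 90): 001101101100001011
Gen 10 (rule 135): 110000000001111000
Gen 11 (rule 90): 111000000011001100
Gen 12 (rule 135): 010011111100010001

Answer: 010011111100010001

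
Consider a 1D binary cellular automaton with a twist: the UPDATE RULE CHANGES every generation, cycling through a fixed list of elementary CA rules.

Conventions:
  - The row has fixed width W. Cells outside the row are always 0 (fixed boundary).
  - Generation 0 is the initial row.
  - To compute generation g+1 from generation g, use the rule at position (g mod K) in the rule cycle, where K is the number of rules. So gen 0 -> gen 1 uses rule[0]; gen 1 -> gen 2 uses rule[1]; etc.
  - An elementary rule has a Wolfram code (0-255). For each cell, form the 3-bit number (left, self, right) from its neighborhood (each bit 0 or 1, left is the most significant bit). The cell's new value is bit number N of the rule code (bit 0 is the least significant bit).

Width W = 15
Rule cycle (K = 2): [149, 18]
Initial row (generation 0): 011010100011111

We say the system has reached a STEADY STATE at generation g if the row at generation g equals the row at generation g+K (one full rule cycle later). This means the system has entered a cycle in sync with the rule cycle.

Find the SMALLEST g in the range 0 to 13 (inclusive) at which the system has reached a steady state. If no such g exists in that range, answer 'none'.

Gen 0: 011010100011111
Gen 1 (rule 149): 000010111001110
Gen 2 (rule 18): 000100000110001
Gen 3 (rule 149): 110111110001101
Gen 4 (rule 18): 000000001010000
Gen 5 (rule 149): 111111101011111
Gen 6 (rule 18): 000000000000000
Gen 7 (rule 149): 111111111111111
Gen 8 (rule 18): 000000000000000
Gen 9 (rule 149): 111111111111111
Gen 10 (rule 18): 000000000000000
Gen 11 (rule 149): 111111111111111
Gen 12 (rule 18): 000000000000000
Gen 13 (rule 149): 111111111111111
Gen 14 (rule 18): 000000000000000
Gen 15 (rule 149): 111111111111111

Answer: 6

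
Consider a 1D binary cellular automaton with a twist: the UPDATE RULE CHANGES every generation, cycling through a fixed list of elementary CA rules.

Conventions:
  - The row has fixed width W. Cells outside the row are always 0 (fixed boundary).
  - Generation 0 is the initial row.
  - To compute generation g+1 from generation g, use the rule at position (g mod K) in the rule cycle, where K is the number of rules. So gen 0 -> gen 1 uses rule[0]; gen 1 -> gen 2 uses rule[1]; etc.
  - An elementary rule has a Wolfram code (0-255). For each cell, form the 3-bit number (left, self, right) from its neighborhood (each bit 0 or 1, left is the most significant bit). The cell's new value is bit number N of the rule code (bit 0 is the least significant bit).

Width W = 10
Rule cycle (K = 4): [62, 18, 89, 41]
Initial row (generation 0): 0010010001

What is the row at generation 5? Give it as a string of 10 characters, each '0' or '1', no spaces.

Gen 0: 0010010001
Gen 1 (rule 62): 0111111011
Gen 2 (rule 18): 1000000000
Gen 3 (rule 89): 0111111111
Gen 4 (rule 41): 0100000000
Gen 5 (rule 62): 1110000000

Answer: 1110000000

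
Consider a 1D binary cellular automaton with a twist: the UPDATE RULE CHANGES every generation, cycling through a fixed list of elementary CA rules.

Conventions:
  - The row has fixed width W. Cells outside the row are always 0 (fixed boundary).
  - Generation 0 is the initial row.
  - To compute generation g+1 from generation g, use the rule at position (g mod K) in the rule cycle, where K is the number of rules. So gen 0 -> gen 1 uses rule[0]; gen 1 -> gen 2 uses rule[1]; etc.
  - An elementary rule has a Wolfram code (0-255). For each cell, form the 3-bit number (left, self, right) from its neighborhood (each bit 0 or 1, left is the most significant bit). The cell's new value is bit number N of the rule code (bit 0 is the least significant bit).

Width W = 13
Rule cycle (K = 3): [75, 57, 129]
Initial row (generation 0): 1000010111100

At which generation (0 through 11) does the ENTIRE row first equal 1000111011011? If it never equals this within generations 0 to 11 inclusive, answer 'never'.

Gen 0: 1000010111100
Gen 1 (rule 75): 0011100100101
Gen 2 (rule 57): 1010010010010
Gen 3 (rule 129): 0000000000000
Gen 4 (rule 75): 1111111111111
Gen 5 (rule 57): 1000000000000
Gen 6 (rule 129): 0011111111111
Gen 7 (rule 75): 1110000000001
Gen 8 (rule 57): 1001111111100
Gen 9 (rule 129): 0000111111001
Gen 10 (rule 75): 1111100001010
Gen 11 (rule 57): 1000011100101

Answer: never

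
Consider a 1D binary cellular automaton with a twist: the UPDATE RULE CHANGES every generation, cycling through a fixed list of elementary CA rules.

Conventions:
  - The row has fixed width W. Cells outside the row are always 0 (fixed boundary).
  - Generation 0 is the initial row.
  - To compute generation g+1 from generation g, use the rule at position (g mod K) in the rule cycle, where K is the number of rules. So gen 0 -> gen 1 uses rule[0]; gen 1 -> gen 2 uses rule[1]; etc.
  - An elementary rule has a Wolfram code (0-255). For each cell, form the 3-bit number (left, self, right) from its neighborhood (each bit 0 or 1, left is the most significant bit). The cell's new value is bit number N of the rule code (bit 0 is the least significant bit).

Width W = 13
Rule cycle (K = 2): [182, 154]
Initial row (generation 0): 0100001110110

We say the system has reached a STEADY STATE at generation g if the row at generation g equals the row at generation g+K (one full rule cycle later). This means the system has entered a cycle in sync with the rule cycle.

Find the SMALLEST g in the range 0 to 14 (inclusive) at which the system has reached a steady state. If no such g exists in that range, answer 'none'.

Answer: none

Derivation:
Gen 0: 0100001110110
Gen 1 (rule 182): 1110010101001
Gen 2 (rule 154): 1101100000110
Gen 3 (rule 182): 0010010001001
Gen 4 (rule 154): 0101101010110
Gen 5 (rule 182): 1110011111001
Gen 6 (rule 154): 1101111110110
Gen 7 (rule 182): 0010111101001
Gen 8 (rule 154): 0100111000110
Gen 9 (rule 182): 1111010101001
Gen 10 (rule 154): 1110000000110
Gen 11 (rule 182): 0101000001001
Gen 12 (rule 154): 1000100010110
Gen 13 (rule 182): 1101110111001
Gen 14 (rule 154): 1001100110110
Gen 15 (rule 182): 1110011001001
Gen 16 (rule 154): 1101110110110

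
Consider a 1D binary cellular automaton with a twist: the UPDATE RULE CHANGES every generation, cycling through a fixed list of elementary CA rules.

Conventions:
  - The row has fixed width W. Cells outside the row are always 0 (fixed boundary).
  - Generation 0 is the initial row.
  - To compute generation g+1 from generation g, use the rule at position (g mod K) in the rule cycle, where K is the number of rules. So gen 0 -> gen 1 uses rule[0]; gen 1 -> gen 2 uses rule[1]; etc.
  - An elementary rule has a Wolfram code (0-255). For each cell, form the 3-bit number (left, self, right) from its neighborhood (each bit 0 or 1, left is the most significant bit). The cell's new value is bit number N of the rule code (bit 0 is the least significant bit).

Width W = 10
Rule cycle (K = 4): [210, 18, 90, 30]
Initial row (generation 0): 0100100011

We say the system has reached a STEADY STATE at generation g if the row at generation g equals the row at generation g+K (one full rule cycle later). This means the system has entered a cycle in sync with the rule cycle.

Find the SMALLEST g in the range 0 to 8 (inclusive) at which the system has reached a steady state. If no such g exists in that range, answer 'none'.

Gen 0: 0100100011
Gen 1 (rule 210): 1011010101
Gen 2 (rule 18): 0000000000
Gen 3 (rule 90): 0000000000
Gen 4 (rule 30): 0000000000
Gen 5 (rule 210): 0000000000
Gen 6 (rule 18): 0000000000
Gen 7 (rule 90): 0000000000
Gen 8 (rule 30): 0000000000
Gen 9 (rule 210): 0000000000
Gen 10 (rule 18): 0000000000
Gen 11 (rule 90): 0000000000
Gen 12 (rule 30): 0000000000

Answer: 2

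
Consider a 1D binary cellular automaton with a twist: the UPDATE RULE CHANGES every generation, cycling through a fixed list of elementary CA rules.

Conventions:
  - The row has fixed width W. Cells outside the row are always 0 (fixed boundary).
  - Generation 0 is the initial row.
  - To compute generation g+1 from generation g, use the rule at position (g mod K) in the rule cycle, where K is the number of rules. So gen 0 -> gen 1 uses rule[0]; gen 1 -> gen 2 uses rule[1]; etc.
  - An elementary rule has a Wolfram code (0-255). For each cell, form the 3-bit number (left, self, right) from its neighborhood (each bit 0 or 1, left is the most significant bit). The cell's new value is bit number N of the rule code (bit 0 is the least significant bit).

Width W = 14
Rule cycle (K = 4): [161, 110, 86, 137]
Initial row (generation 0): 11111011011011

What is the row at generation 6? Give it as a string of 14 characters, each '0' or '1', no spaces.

Answer: 11001100010011

Derivation:
Gen 0: 11111011011011
Gen 1 (rule 161): 01110100100100
Gen 2 (rule 110): 11011101101100
Gen 3 (rule 86): 01000100100110
Gen 4 (rule 137): 00010000000100
Gen 5 (rule 161): 11000111110001
Gen 6 (rule 110): 11001100010011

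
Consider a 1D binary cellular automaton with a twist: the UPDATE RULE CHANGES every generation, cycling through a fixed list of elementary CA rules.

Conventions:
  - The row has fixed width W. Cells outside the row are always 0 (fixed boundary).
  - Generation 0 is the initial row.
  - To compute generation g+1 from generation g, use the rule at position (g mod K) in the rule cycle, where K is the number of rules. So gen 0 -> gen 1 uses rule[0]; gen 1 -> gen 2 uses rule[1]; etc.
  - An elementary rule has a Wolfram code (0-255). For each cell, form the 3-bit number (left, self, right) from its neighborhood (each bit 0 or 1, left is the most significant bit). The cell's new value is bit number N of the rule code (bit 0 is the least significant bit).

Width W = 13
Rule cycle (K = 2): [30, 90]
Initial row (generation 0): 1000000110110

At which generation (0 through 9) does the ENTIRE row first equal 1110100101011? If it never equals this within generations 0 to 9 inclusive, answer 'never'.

Gen 0: 1000000110110
Gen 1 (rule 30): 1100001100101
Gen 2 (rule 90): 1110011111000
Gen 3 (rule 30): 1001110000100
Gen 4 (rule 90): 0111011001010
Gen 5 (rule 30): 1100010111011
Gen 6 (rule 90): 1110100101011
Gen 7 (rule 30): 1000111101010
Gen 8 (rule 90): 0101100100001
Gen 9 (rule 30): 1101011110011

Answer: 6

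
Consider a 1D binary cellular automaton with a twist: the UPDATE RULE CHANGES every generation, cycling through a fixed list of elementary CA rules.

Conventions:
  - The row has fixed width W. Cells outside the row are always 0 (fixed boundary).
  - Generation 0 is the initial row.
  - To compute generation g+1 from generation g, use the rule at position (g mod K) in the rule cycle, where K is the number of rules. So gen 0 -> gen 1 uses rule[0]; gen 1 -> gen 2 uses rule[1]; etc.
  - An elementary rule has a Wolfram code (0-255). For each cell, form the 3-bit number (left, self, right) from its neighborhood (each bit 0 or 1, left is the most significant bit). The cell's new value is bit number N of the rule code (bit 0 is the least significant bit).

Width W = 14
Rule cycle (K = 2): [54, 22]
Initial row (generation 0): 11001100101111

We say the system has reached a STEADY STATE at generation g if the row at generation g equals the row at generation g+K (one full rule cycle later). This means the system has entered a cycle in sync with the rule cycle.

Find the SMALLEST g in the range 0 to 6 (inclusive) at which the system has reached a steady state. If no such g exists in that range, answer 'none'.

Gen 0: 11001100101111
Gen 1 (rule 54): 00110011110000
Gen 2 (rule 22): 01001100001000
Gen 3 (rule 54): 11110010011100
Gen 4 (rule 22): 00001111100010
Gen 5 (rule 54): 00010000010111
Gen 6 (rule 22): 00111000110000
Gen 7 (rule 54): 01000101001000
Gen 8 (rule 22): 11101101111100

Answer: none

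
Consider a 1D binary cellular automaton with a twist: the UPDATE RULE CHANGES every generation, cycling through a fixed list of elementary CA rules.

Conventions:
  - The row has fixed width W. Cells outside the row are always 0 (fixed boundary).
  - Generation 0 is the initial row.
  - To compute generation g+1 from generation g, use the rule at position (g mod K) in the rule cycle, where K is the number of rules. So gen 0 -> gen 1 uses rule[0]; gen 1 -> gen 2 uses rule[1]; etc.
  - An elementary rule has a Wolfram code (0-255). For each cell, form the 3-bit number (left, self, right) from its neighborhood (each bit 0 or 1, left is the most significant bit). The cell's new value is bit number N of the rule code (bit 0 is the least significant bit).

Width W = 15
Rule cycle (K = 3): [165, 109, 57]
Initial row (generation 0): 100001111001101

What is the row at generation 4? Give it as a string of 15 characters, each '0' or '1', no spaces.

Gen 0: 100001111001101
Gen 1 (rule 165): 101100110000011
Gen 2 (rule 109): 111100110111011
Gen 3 (rule 57): 100010101100110
Gen 4 (rule 165): 101011110000000

Answer: 101011110000000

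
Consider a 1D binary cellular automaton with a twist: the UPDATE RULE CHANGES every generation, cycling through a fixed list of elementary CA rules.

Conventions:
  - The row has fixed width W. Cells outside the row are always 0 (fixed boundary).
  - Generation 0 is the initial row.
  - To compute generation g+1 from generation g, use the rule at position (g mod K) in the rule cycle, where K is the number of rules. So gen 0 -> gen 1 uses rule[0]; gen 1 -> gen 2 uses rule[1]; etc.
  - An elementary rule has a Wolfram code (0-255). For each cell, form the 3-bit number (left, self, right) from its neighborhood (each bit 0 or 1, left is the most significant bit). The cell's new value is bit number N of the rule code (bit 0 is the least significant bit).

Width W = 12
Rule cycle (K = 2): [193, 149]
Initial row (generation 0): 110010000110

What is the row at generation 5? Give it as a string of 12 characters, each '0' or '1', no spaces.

Gen 0: 110010000110
Gen 1 (rule 193): 010000110010
Gen 2 (rule 149): 011110001011
Gen 3 (rule 193): 001110100001
Gen 4 (rule 149): 100100111101
Gen 5 (rule 193): 000000011100

Answer: 000000011100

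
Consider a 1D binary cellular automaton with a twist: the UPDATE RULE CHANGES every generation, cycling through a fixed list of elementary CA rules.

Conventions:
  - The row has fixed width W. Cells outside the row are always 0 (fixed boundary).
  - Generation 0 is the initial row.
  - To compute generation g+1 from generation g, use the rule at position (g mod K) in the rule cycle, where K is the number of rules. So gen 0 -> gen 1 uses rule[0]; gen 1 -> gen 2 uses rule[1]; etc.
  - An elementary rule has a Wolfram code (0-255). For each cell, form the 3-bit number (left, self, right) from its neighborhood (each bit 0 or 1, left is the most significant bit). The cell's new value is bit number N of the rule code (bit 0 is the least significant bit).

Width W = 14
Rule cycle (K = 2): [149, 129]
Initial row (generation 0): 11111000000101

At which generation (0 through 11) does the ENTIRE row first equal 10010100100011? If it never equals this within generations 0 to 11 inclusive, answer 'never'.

Answer: never

Derivation:
Gen 0: 11111000000101
Gen 1 (rule 149): 01110111110101
Gen 2 (rule 129): 00100011100000
Gen 3 (rule 149): 10111001011111
Gen 4 (rule 129): 00010000001110
Gen 5 (rule 149): 11011111100101
Gen 6 (rule 129): 00001111000000
Gen 7 (rule 149): 11100110111111
Gen 8 (rule 129): 01000000011110
Gen 9 (rule 149): 01111111001101
Gen 10 (rule 129): 00111110000000
Gen 11 (rule 149): 10011101111111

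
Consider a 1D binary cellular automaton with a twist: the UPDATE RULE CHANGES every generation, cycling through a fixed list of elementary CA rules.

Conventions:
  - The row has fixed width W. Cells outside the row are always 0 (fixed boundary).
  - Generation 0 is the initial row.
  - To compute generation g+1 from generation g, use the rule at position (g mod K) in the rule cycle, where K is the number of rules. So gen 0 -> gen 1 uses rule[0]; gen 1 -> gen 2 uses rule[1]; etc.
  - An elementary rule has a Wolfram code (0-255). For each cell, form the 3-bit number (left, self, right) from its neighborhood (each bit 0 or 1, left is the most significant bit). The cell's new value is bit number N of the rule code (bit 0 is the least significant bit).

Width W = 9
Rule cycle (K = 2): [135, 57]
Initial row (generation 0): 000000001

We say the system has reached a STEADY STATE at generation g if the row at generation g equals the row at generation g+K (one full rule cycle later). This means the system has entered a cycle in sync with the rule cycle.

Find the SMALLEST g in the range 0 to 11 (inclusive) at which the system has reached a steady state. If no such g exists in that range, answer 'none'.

Gen 0: 000000001
Gen 1 (rule 135): 111111111
Gen 2 (rule 57): 100000000
Gen 3 (rule 135): 101111111
Gen 4 (rule 57): 011000000
Gen 5 (rule 135): 100011111
Gen 6 (rule 57): 011010000
Gen 7 (rule 135): 100010111
Gen 8 (rule 57): 011001100
Gen 9 (rule 135): 100010001
Gen 10 (rule 57): 011001100
Gen 11 (rule 135): 100010001
Gen 12 (rule 57): 011001100
Gen 13 (rule 135): 100010001

Answer: 8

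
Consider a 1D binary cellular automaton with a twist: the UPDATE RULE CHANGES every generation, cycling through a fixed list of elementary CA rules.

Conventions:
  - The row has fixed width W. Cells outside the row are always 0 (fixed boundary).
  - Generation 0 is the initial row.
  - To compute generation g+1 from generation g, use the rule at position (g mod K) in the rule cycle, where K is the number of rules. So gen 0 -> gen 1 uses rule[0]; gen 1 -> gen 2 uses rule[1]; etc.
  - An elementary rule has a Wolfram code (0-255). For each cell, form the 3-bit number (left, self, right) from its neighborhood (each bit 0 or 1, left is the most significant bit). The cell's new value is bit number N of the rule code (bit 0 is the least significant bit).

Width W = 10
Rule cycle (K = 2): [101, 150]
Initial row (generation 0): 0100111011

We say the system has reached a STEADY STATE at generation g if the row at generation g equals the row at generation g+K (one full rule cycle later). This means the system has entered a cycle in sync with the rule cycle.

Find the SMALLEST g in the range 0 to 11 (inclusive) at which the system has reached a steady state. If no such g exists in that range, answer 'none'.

Answer: none

Derivation:
Gen 0: 0100111011
Gen 1 (rule 101): 0100001101
Gen 2 (rule 150): 1110010001
Gen 3 (rule 101): 0010010101
Gen 4 (rule 150): 0111110101
Gen 5 (rule 101): 0000011111
Gen 6 (rule 150): 0000101110
Gen 7 (rule 101): 1110110010
Gen 8 (rule 150): 0100001111
Gen 9 (rule 101): 0101100001
Gen 10 (rule 150): 1100010011
Gen 11 (rule 101): 0101010001
Gen 12 (rule 150): 1101011011
Gen 13 (rule 101): 0111101101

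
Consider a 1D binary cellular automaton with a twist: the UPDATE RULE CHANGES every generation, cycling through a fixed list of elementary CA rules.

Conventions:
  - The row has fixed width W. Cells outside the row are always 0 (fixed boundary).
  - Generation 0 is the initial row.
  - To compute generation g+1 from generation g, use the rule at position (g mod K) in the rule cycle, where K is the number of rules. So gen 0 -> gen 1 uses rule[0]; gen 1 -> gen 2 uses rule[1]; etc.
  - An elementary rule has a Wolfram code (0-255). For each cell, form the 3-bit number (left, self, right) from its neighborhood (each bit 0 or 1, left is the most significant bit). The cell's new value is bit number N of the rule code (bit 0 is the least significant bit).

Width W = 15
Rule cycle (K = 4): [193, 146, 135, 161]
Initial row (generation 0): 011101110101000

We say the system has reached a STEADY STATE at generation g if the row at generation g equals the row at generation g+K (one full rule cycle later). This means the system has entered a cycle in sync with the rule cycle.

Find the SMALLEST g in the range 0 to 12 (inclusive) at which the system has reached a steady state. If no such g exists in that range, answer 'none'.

Gen 0: 011101110101000
Gen 1 (rule 193): 001100110000011
Gen 2 (rule 146): 010011001000100
Gen 3 (rule 135): 110100011011101
Gen 4 (rule 161): 001001000101010
Gen 5 (rule 193): 100000010000000
Gen 6 (rule 146): 010000101000000
Gen 7 (rule 135): 110111101011111
Gen 8 (rule 161): 001011010101110
Gen 9 (rule 193): 100001000000110
Gen 10 (rule 146): 010010100001001
Gen 11 (rule 135): 110110101111011
Gen 12 (rule 161): 001001010110100
Gen 13 (rule 193): 100000000010001
Gen 14 (rule 146): 010000000101010
Gen 15 (rule 135): 110111111101010
Gen 16 (rule 161): 001011111010100

Answer: none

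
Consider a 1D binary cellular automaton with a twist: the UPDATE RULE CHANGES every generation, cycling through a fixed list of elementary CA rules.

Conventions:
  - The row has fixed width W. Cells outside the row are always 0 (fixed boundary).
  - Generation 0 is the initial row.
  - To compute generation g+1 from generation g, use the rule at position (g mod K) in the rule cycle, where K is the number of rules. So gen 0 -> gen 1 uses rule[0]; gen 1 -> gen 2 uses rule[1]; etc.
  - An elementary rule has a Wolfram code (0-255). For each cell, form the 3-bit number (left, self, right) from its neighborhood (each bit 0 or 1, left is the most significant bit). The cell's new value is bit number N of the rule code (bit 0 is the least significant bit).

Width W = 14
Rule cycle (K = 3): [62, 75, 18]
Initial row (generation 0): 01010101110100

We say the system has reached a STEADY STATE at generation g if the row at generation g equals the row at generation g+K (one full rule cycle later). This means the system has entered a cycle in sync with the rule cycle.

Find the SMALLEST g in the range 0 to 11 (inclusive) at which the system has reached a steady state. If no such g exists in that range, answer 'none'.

Answer: 6

Derivation:
Gen 0: 01010101110100
Gen 1 (rule 62): 11111111001110
Gen 2 (rule 75): 10000001011010
Gen 3 (rule 18): 01000010000001
Gen 4 (rule 62): 11100111000011
Gen 5 (rule 75): 10101101011111
Gen 6 (rule 18): 00000000000000
Gen 7 (rule 62): 00000000000000
Gen 8 (rule 75): 11111111111111
Gen 9 (rule 18): 00000000000000
Gen 10 (rule 62): 00000000000000
Gen 11 (rule 75): 11111111111111
Gen 12 (rule 18): 00000000000000
Gen 13 (rule 62): 00000000000000
Gen 14 (rule 75): 11111111111111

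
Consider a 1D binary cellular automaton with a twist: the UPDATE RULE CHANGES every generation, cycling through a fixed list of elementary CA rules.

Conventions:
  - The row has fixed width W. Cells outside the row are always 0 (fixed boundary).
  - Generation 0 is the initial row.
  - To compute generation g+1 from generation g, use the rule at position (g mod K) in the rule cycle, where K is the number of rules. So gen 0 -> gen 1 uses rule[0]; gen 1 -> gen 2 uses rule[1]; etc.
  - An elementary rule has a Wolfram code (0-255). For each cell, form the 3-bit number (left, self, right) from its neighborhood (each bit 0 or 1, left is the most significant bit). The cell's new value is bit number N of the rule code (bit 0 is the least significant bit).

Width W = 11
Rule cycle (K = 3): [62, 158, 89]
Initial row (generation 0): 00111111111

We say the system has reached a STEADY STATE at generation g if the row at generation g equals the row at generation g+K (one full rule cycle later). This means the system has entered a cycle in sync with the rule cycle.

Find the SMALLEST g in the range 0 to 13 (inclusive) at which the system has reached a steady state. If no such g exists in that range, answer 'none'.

Gen 0: 00111111111
Gen 1 (rule 62): 01100000000
Gen 2 (rule 158): 11010000000
Gen 3 (rule 89): 11001111111
Gen 4 (rule 62): 10111000000
Gen 5 (rule 158): 10110100000
Gen 6 (rule 89): 00110011111
Gen 7 (rule 62): 01101110000
Gen 8 (rule 158): 11001101000
Gen 9 (rule 89): 11101100111
Gen 10 (rule 62): 10011011100
Gen 11 (rule 158): 11110011010
Gen 12 (rule 89): 10011011001
Gen 13 (rule 62): 11110110111
Gen 14 (rule 158): 11100100110
Gen 15 (rule 89): 10110010111
Gen 16 (rule 62): 11101111100

Answer: none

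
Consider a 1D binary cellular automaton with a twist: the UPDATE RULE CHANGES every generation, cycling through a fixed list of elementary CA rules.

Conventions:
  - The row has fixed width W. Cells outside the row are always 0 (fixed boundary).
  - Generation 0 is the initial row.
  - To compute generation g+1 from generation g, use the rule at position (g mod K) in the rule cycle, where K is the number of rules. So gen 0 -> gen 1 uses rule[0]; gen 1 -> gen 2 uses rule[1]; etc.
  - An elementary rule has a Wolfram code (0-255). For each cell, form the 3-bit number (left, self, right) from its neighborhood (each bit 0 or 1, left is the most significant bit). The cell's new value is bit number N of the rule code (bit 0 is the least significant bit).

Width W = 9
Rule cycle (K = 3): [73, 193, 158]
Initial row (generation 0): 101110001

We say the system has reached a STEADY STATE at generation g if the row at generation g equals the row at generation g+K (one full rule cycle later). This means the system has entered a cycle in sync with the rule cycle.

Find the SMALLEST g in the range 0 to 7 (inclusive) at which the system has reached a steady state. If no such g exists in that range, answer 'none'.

Gen 0: 101110001
Gen 1 (rule 73): 001010100
Gen 2 (rule 193): 100000001
Gen 3 (rule 158): 110000011
Gen 4 (rule 73): 110111011
Gen 5 (rule 193): 010011001
Gen 6 (rule 158): 111110111
Gen 7 (rule 73): 100010101
Gen 8 (rule 193): 001000000
Gen 9 (rule 158): 011100000
Gen 10 (rule 73): 010101111

Answer: none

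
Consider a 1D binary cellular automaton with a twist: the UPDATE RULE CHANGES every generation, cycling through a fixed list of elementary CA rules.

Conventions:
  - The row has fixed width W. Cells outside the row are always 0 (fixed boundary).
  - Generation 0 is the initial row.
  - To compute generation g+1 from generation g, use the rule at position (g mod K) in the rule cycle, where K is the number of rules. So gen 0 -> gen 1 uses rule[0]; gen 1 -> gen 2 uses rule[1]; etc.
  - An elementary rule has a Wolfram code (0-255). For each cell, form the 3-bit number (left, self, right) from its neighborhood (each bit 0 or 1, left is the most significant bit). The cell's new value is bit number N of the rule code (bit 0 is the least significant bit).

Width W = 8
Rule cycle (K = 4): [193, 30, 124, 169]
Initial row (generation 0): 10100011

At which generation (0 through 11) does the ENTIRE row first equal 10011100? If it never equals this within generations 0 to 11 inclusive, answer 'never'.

Answer: never

Derivation:
Gen 0: 10100011
Gen 1 (rule 193): 00001001
Gen 2 (rule 30): 00011111
Gen 3 (rule 124): 00010001
Gen 4 (rule 169): 11000100
Gen 5 (rule 193): 01010001
Gen 6 (rule 30): 11011011
Gen 7 (rule 124): 11111111
Gen 8 (rule 169): 11111110
Gen 9 (rule 193): 01111110
Gen 10 (rule 30): 11000001
Gen 11 (rule 124): 11100001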